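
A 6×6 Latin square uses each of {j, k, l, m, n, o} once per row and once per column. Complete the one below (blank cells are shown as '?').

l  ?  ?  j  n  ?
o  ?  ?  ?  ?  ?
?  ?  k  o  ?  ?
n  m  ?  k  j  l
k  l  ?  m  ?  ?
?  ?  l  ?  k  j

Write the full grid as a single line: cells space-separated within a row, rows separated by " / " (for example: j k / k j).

l k m j n o / o j n l m k / j n k o l m / n m o k j l / k l j m o n / m o l n k j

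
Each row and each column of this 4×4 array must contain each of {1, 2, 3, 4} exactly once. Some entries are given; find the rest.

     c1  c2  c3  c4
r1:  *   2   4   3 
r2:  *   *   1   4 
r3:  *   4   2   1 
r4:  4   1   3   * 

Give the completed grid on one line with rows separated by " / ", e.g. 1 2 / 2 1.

(r1,c1) = 1
(r2,c2) = 3
(r3,c1) = 3
(r4,c4) = 2
(r2,c1) = 2

1 2 4 3 / 2 3 1 4 / 3 4 2 1 / 4 1 3 2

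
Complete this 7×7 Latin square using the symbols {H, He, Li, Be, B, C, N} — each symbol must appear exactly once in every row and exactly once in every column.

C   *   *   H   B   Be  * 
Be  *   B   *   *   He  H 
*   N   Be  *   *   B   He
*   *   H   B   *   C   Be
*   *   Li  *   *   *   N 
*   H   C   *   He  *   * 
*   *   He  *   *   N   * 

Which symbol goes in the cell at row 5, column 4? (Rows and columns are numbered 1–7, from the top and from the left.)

He

(r1,c3) = N
(r1,c7) = Li
(r5,c6) = H
(r6,c6) = Li
(r6,c7) = B
(r7,c7) = C
(r1,c2) = He
(r4,c2) = Li
(r4,c5) = N
(r6,c1) = N
(r6,c4) = Be
(r7,c4) = Li
(r2,c2) = C
(r2,c4) = N
(r2,c5) = Li
(r3,c4) = C
(r3,c5) = H
(r4,c1) = He
(r5,c1) = B
(r5,c2) = Be
(r5,c4) = He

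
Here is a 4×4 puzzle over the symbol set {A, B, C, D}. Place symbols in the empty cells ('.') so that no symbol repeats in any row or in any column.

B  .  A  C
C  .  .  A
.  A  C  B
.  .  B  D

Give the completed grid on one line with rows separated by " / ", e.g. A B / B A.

B D A C / C B D A / D A C B / A C B D

(r1,c2) = D
(r2,c2) = B
(r2,c3) = D
(r3,c1) = D
(r4,c1) = A
(r4,c2) = C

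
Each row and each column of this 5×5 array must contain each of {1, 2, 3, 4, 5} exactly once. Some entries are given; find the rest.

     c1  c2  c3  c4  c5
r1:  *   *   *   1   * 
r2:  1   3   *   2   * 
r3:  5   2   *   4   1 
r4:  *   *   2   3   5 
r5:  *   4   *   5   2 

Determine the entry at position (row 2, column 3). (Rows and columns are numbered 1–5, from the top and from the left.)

(r1,c2) = 5
(r2,c5) = 4
(r3,c3) = 3
(r4,c1) = 4
(r4,c2) = 1
(r5,c1) = 3
(r5,c3) = 1
(r1,c1) = 2
(r1,c3) = 4
(r1,c5) = 3
(r2,c3) = 5

5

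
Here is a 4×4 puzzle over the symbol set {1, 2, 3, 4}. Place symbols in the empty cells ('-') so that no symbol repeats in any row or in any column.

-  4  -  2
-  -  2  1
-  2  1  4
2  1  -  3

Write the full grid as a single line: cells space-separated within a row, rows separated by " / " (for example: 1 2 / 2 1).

1 4 3 2 / 4 3 2 1 / 3 2 1 4 / 2 1 4 3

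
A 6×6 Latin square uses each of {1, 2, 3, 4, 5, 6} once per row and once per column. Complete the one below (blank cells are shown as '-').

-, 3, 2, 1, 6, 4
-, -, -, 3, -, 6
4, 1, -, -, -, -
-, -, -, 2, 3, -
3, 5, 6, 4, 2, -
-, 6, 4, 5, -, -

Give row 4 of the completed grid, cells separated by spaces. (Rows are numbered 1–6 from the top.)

6 4 1 2 3 5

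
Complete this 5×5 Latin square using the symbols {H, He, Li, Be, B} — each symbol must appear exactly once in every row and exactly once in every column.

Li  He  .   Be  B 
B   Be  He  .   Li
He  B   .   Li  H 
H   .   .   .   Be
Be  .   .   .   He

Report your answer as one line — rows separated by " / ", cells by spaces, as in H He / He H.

Li He H Be B / B Be He H Li / He B Be Li H / H Li B He Be / Be H Li B He

(r1,c3): row 1 has {He,Li,Be,B}; column 3 has {He}, so it must be H.
(r2,c4): row 2 has {He,Li,Be,B}; column 4 has {Li,Be}, so it must be H.
(r3,c3): row 3 has {H,He,Li,B}; column 3 has {H,He}, so it must be Be.
(r4,c2): row 4 has {H,Be}; column 2 has {He,Be,B}, so it must be Li.
(r4,c3): row 4 has {H,Li,Be}; column 3 has {H,He,Be}, so it must be B.
(r4,c4): row 4 has {H,Li,Be,B}; column 4 has {H,Li,Be}, so it must be He.
(r5,c2): row 5 has {He,Be}; column 2 has {He,Li,Be,B}, so it must be H.
(r5,c3): row 5 has {H,He,Be}; column 3 has {H,He,Be,B}, so it must be Li.
(r5,c4): row 5 has {H,He,Li,Be}; column 4 has {H,He,Li,Be}, so it must be B.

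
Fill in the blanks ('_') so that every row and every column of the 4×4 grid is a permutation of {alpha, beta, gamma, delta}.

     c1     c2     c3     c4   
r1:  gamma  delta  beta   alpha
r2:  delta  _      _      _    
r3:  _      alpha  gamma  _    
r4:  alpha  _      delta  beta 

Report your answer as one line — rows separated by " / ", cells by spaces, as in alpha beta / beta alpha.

Cell (r2,c3): row 2 has {delta}; column 3 has {beta,gamma,delta} → alpha.
Cell (r2,c4): row 2 has {alpha,delta}; column 4 has {alpha,beta} → gamma.
Cell (r3,c1): row 3 has {alpha,gamma}; column 1 has {alpha,gamma,delta} → beta.
Cell (r3,c4): row 3 has {alpha,beta,gamma}; column 4 has {alpha,beta,gamma} → delta.
Cell (r4,c2): row 4 has {alpha,beta,delta}; column 2 has {alpha,delta} → gamma.
Cell (r2,c2): row 2 has {alpha,gamma,delta}; column 2 has {alpha,gamma,delta} → beta.

gamma delta beta alpha / delta beta alpha gamma / beta alpha gamma delta / alpha gamma delta beta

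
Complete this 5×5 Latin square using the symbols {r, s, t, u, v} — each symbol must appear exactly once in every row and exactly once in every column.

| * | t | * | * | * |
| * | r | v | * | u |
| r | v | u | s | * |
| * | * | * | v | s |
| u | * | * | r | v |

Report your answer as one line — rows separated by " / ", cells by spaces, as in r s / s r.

Cell (r1,c4): row 1 has {t}; column 4 has {r,s,v} → u.
Cell (r1,c5): row 1 has {t,u}; column 5 has {s,u,v} → r.
Cell (r2,c4): row 2 has {r,u,v}; column 4 has {r,s,u,v} → t.
Cell (r3,c5): row 3 has {r,s,u,v}; column 5 has {r,s,u,v} → t.
Cell (r4,c1): row 4 has {s,v}; column 1 has {r,u} → t.
Cell (r4,c2): row 4 has {s,t,v}; column 2 has {r,t,v} → u.
Cell (r4,c3): row 4 has {s,t,u,v}; column 3 has {u,v} → r.
Cell (r5,c2): row 5 has {r,u,v}; column 2 has {r,t,u,v} → s.
Cell (r5,c3): row 5 has {r,s,u,v}; column 3 has {r,u,v} → t.
Cell (r1,c3): row 1 has {r,t,u}; column 3 has {r,t,u,v} → s.
Cell (r2,c1): row 2 has {r,t,u,v}; column 1 has {r,t,u} → s.
Cell (r1,c1): row 1 has {r,s,t,u}; column 1 has {r,s,t,u} → v.

v t s u r / s r v t u / r v u s t / t u r v s / u s t r v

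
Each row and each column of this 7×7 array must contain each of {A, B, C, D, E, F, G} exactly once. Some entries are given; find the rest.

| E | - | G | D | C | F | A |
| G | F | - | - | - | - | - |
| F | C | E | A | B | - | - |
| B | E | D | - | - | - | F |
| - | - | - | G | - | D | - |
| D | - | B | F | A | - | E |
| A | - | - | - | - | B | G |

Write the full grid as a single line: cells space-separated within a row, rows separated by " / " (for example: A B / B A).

row 1 has {A,C,D,E,F,G}; column 2 has {C,E,F} — only B is left for (r1,c2).
row 3 has {A,B,C,E,F}; column 6 has {B,D,F} — only G is left for (r3,c6).
row 3 has {A,B,C,E,F,G}; column 7 has {A,E,F,G} — only D is left for (r3,c7).
row 4 has {B,D,E,F}; column 4 has {A,D,F,G} — only C is left for (r4,c4).
row 4 has {B,C,D,E,F}; column 5 has {A,B,C} — only G is left for (r4,c5).
row 4 has {B,C,D,E,F,G}; column 6 has {B,D,F,G} — only A is left for (r4,c6).
row 5 has {D,G}; column 1 has {A,B,D,E,F,G} — only C is left for (r5,c1).
row 5 has {C,D,G}; column 2 has {B,C,E,F} — only A is left for (r5,c2).
row 5 has {A,C,D,G}; column 3 has {B,D,E,G} — only F is left for (r5,c3).
row 5 has {A,C,D,F,G}; column 5 has {A,B,C,G} — only E is left for (r5,c5).
row 5 has {A,C,D,E,F,G}; column 7 has {A,D,E,F,G} — only B is left for (r5,c7).
row 6 has {A,B,D,E,F}; column 2 has {A,B,C,E,F} — only G is left for (r6,c2).
row 6 has {A,B,D,E,F,G}; column 6 has {A,B,D,F,G} — only C is left for (r6,c6).
row 7 has {A,B,G}; column 2 has {A,B,C,E,F,G} — only D is left for (r7,c2).
row 7 has {A,B,D,G}; column 3 has {B,D,E,F,G} — only C is left for (r7,c3).
row 7 has {A,B,C,D,G}; column 4 has {A,C,D,F,G} — only E is left for (r7,c4).
row 7 has {A,B,C,D,E,G}; column 5 has {A,B,C,E,G} — only F is left for (r7,c5).
row 2 has {F,G}; column 3 has {B,C,D,E,F,G} — only A is left for (r2,c3).
row 2 has {A,F,G}; column 4 has {A,C,D,E,F,G} — only B is left for (r2,c4).
row 2 has {A,B,F,G}; column 5 has {A,B,C,E,F,G} — only D is left for (r2,c5).
row 2 has {A,B,D,F,G}; column 6 has {A,B,C,D,F,G} — only E is left for (r2,c6).
row 2 has {A,B,D,E,F,G}; column 7 has {A,B,D,E,F,G} — only C is left for (r2,c7).

E B G D C F A / G F A B D E C / F C E A B G D / B E D C G A F / C A F G E D B / D G B F A C E / A D C E F B G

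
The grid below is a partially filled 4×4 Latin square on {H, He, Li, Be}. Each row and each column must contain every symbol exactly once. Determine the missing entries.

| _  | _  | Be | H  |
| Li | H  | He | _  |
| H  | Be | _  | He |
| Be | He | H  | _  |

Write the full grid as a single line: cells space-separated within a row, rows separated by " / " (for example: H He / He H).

row 1 has {H,Be}; column 1 has {H,Li,Be} — only He is left for (r1,c1).
row 1 has {H,He,Be}; column 2 has {H,He,Be} — only Li is left for (r1,c2).
row 2 has {H,He,Li}; column 4 has {H,He} — only Be is left for (r2,c4).
row 3 has {H,He,Be}; column 3 has {H,He,Be} — only Li is left for (r3,c3).
row 4 has {H,He,Be}; column 4 has {H,He,Be} — only Li is left for (r4,c4).

He Li Be H / Li H He Be / H Be Li He / Be He H Li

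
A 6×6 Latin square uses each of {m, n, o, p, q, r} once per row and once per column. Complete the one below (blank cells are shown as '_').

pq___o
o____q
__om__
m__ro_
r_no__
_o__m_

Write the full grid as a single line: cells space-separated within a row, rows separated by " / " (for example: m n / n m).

At row 1, column 4: row 1 has {o,p,q}; column 4 has {m,o,r}; that leaves n.
At row 1, column 5: row 1 has {n,o,p,q}; column 5 has {m,o}; that leaves r.
At row 2, column 4: row 2 has {o,q}; column 4 has {m,n,o,r}; that leaves p.
At row 2, column 5: row 2 has {o,p,q}; column 5 has {m,o,r}; that leaves n.
At row 6, column 4: row 6 has {m,o}; column 4 has {m,n,o,p,r}; that leaves q.
At row 1, column 3: row 1 has {n,o,p,q,r}; column 3 has {n,o}; that leaves m.
At row 2, column 3: row 2 has {n,o,p,q}; column 3 has {m,n,o}; that leaves r.
At row 6, column 1: row 6 has {m,o,q}; column 1 has {m,o,p,r}; that leaves n.
At row 6, column 3: row 6 has {m,n,o,q}; column 3 has {m,n,o,r}; that leaves p.
At row 6, column 6: row 6 has {m,n,o,p,q}; column 6 has {o,q}; that leaves r.
At row 2, column 2: row 2 has {n,o,p,q,r}; column 2 has {o,q}; that leaves m.
At row 3, column 1: row 3 has {m,o}; column 1 has {m,n,o,p,r}; that leaves q.
At row 3, column 5: row 3 has {m,o,q}; column 5 has {m,n,o,r}; that leaves p.
At row 3, column 6: row 3 has {m,o,p,q}; column 6 has {o,q,r}; that leaves n.
At row 4, column 3: row 4 has {m,o,r}; column 3 has {m,n,o,p,r}; that leaves q.
At row 4, column 6: row 4 has {m,o,q,r}; column 6 has {n,o,q,r}; that leaves p.
At row 5, column 2: row 5 has {n,o,r}; column 2 has {m,o,q}; that leaves p.
At row 5, column 5: row 5 has {n,o,p,r}; column 5 has {m,n,o,p,r}; that leaves q.
At row 5, column 6: row 5 has {n,o,p,q,r}; column 6 has {n,o,p,q,r}; that leaves m.
At row 3, column 2: row 3 has {m,n,o,p,q}; column 2 has {m,o,p,q}; that leaves r.
At row 4, column 2: row 4 has {m,o,p,q,r}; column 2 has {m,o,p,q,r}; that leaves n.

p q m n r o / o m r p n q / q r o m p n / m n q r o p / r p n o q m / n o p q m r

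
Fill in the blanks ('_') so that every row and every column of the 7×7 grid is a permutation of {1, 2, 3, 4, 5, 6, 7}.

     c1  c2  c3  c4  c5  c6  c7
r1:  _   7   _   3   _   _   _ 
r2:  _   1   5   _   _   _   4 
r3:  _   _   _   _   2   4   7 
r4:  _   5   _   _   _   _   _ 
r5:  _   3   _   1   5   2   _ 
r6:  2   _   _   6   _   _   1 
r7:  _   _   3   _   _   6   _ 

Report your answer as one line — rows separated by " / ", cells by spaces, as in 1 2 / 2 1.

5 7 6 3 4 1 2 / 6 1 5 2 7 3 4 / 3 6 1 5 2 4 7 / 1 5 2 4 6 7 3 / 7 3 4 1 5 2 6 / 2 4 7 6 3 5 1 / 4 2 3 7 1 6 5

Cell (r3,c2): row 3 has {2,4,7}; column 2 has {1,3,5,7} → 6.
Cell (r3,c3): row 3 has {2,4,6,7}; column 3 has {3,5} → 1.
Cell (r3,c4): row 3 has {1,2,4,6,7}; column 4 has {1,3,6} → 5.
Cell (r5,c7): row 5 has {1,2,3,5}; column 7 has {1,4,7} → 6.
Cell (r6,c2): row 6 has {1,2,6}; column 2 has {1,3,5,6,7} → 4.
Cell (r6,c3): row 6 has {1,2,4,6}; column 3 has {1,3,5} → 7.
Cell (r6,c5): row 6 has {1,2,4,6,7}; column 5 has {2,5} → 3.
Cell (r6,c6): row 6 has {1,2,3,4,6,7}; column 6 has {2,4,6} → 5.
Cell (r7,c2): row 7 has {3,6}; column 2 has {1,3,4,5,6,7} → 2.
Cell (r7,c7): row 7 has {2,3,6}; column 7 has {1,4,6,7} → 5.
Cell (r1,c6): row 1 has {3,7}; column 6 has {2,4,5,6} → 1.
Cell (r1,c7): row 1 has {1,3,7}; column 7 has {1,4,5,6,7} → 2.
Cell (r3,c1): row 3 has {1,2,4,5,6,7}; column 1 has {2} → 3.
Cell (r4,c7): row 4 has {5}; column 7 has {1,2,4,5,6,7} → 3.
Cell (r5,c3): row 5 has {1,2,3,5,6}; column 3 has {1,3,5,7} → 4.
Cell (r1,c3): row 1 has {1,2,3,7}; column 3 has {1,3,4,5,7} → 6.
Cell (r1,c5): row 1 has {1,2,3,6,7}; column 5 has {2,3,5} → 4.
Cell (r4,c3): row 4 has {3,5}; column 3 has {1,3,4,5,6,7} → 2.
Cell (r4,c6): row 4 has {2,3,5}; column 6 has {1,2,4,5,6} → 7.
Cell (r5,c1): row 5 has {1,2,3,4,5,6}; column 1 has {2,3} → 7.
Cell (r1,c1): row 1 has {1,2,3,4,6,7}; column 1 has {2,3,7} → 5.
Cell (r2,c1): row 2 has {1,4,5}; column 1 has {2,3,5,7} → 6.
Cell (r2,c5): row 2 has {1,4,5,6}; column 5 has {2,3,4,5} → 7.
Cell (r2,c6): row 2 has {1,4,5,6,7}; column 6 has {1,2,4,5,6,7} → 3.
Cell (r4,c4): row 4 has {2,3,5,7}; column 4 has {1,3,5,6} → 4.
Cell (r7,c4): row 7 has {2,3,5,6}; column 4 has {1,3,4,5,6} → 7.
Cell (r7,c5): row 7 has {2,3,5,6,7}; column 5 has {2,3,4,5,7} → 1.
Cell (r2,c4): row 2 has {1,3,4,5,6,7}; column 4 has {1,3,4,5,6,7} → 2.
Cell (r4,c1): row 4 has {2,3,4,5,7}; column 1 has {2,3,5,6,7} → 1.
Cell (r4,c5): row 4 has {1,2,3,4,5,7}; column 5 has {1,2,3,4,5,7} → 6.
Cell (r7,c1): row 7 has {1,2,3,5,6,7}; column 1 has {1,2,3,5,6,7} → 4.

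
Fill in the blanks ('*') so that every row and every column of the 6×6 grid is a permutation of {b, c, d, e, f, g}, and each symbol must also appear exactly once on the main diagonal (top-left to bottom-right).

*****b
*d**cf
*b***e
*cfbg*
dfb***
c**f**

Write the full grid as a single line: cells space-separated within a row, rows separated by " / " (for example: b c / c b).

(r4,c1) = e
(r4,c6) = d
(r5,c5) = e
(r6,c6) = g
(r1,c1) = f
(r1,c5) = d
(r3,c1) = g
(r3,c3) = c
(r3,c4) = d
(r3,c5) = f
(r5,c6) = c
(r6,c2) = e
(r6,c3) = d
(r6,c5) = b
(r1,c2) = g
(r1,c3) = e
(r1,c4) = c
(r2,c1) = b
(r2,c3) = g
(r2,c4) = e
(r5,c4) = g

f g e c d b / b d g e c f / g b c d f e / e c f b g d / d f b g e c / c e d f b g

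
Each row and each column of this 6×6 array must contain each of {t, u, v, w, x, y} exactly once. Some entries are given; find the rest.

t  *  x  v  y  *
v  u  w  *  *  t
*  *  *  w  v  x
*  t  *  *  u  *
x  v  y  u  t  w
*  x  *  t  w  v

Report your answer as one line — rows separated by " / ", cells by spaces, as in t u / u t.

t w x v y u / v u w y x t / u y t w v x / w t v x u y / x v y u t w / y x u t w v

(r1,c2): row 1 has {t,v,x,y}; column 2 has {t,u,v,x}, so it must be w.
(r1,c6): row 1 has {t,v,w,x,y}; column 6 has {t,v,w,x}, so it must be u.
(r2,c5): row 2 has {t,u,v,w}; column 5 has {t,u,v,w,y}, so it must be x.
(r3,c2): row 3 has {v,w,x}; column 2 has {t,u,v,w,x}, so it must be y.
(r4,c3): row 4 has {t,u}; column 3 has {w,x,y}, so it must be v.
(r4,c6): row 4 has {t,u,v}; column 6 has {t,u,v,w,x}, so it must be y.
(r6,c3): row 6 has {t,v,w,x}; column 3 has {v,w,x,y}, so it must be u.
(r2,c4): row 2 has {t,u,v,w,x}; column 4 has {t,u,v,w}, so it must be y.
(r3,c1): row 3 has {v,w,x,y}; column 1 has {t,v,x}, so it must be u.
(r3,c3): row 3 has {u,v,w,x,y}; column 3 has {u,v,w,x,y}, so it must be t.
(r4,c1): row 4 has {t,u,v,y}; column 1 has {t,u,v,x}, so it must be w.
(r4,c4): row 4 has {t,u,v,w,y}; column 4 has {t,u,v,w,y}, so it must be x.
(r6,c1): row 6 has {t,u,v,w,x}; column 1 has {t,u,v,w,x}, so it must be y.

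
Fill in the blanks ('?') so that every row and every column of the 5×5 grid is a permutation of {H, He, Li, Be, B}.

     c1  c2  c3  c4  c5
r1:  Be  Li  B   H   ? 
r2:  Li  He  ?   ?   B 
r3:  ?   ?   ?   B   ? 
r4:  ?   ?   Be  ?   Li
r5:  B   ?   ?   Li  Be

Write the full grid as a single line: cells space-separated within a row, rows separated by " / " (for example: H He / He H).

Be Li B H He / Li He H Be B / He Be Li B H / H B Be He Li / B H He Li Be

Cell (r1,c5): row 1 has {H,Li,Be,B}; column 5 has {Li,Be,B} → He.
Cell (r2,c3): row 2 has {He,Li,B}; column 3 has {Be,B} → H.
Cell (r2,c4): row 2 has {H,He,Li,B}; column 4 has {H,Li,B} → Be.
Cell (r3,c5): row 3 has {B}; column 5 has {He,Li,Be,B} → H.
Cell (r4,c4): row 4 has {Li,Be}; column 4 has {H,Li,Be,B} → He.
Cell (r5,c2): row 5 has {Li,Be,B}; column 2 has {He,Li} → H.
Cell (r5,c3): row 5 has {H,Li,Be,B}; column 3 has {H,Be,B} → He.
Cell (r3,c1): row 3 has {H,B}; column 1 has {Li,Be,B} → He.
Cell (r3,c2): row 3 has {H,He,B}; column 2 has {H,He,Li} → Be.
Cell (r3,c3): row 3 has {H,He,Be,B}; column 3 has {H,He,Be,B} → Li.
Cell (r4,c1): row 4 has {He,Li,Be}; column 1 has {He,Li,Be,B} → H.
Cell (r4,c2): row 4 has {H,He,Li,Be}; column 2 has {H,He,Li,Be} → B.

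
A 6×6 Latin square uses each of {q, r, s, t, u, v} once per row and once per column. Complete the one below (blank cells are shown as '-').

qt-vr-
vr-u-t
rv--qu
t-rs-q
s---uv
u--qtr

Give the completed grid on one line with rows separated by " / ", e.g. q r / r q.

(r1,c6) = s
(r2,c5) = s
(r3,c4) = t
(r4,c2) = u
(r4,c5) = v
(r5,c2) = q
(r5,c3) = t
(r5,c4) = r
(r6,c2) = s
(r6,c3) = v
(r1,c3) = u
(r2,c3) = q
(r3,c3) = s

q t u v r s / v r q u s t / r v s t q u / t u r s v q / s q t r u v / u s v q t r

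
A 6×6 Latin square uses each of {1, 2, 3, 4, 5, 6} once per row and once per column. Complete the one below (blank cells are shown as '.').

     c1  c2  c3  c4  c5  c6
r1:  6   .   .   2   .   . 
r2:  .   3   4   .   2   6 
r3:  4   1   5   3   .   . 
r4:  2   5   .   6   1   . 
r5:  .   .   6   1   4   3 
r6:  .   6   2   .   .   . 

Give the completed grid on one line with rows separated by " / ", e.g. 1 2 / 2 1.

row 1 has {2,6}; column 2 has {1,3,5,6} — only 4 is left for (r1,c2).
row 2 has {2,3,4,6}; column 4 has {1,2,3,6} — only 5 is left for (r2,c4).
row 3 has {1,3,4,5}; column 5 has {1,2,4} — only 6 is left for (r3,c5).
row 3 has {1,3,4,5,6}; column 6 has {3,6} — only 2 is left for (r3,c6).
row 4 has {1,2,5,6}; column 3 has {2,4,5,6} — only 3 is left for (r4,c3).
row 4 has {1,2,3,5,6}; column 6 has {2,3,6} — only 4 is left for (r4,c6).
row 5 has {1,3,4,6}; column 1 has {2,4,6} — only 5 is left for (r5,c1).
row 5 has {1,3,4,5,6}; column 2 has {1,3,4,5,6} — only 2 is left for (r5,c2).
row 6 has {2,6}; column 4 has {1,2,3,5,6} — only 4 is left for (r6,c4).
row 1 has {2,4,6}; column 3 has {2,3,4,5,6} — only 1 is left for (r1,c3).
row 1 has {1,2,4,6}; column 6 has {2,3,4,6} — only 5 is left for (r1,c6).
row 2 has {2,3,4,5,6}; column 1 has {2,4,5,6} — only 1 is left for (r2,c1).
row 6 has {2,4,6}; column 1 has {1,2,4,5,6} — only 3 is left for (r6,c1).
row 6 has {2,3,4,6}; column 5 has {1,2,4,6} — only 5 is left for (r6,c5).
row 6 has {2,3,4,5,6}; column 6 has {2,3,4,5,6} — only 1 is left for (r6,c6).
row 1 has {1,2,4,5,6}; column 5 has {1,2,4,5,6} — only 3 is left for (r1,c5).

6 4 1 2 3 5 / 1 3 4 5 2 6 / 4 1 5 3 6 2 / 2 5 3 6 1 4 / 5 2 6 1 4 3 / 3 6 2 4 5 1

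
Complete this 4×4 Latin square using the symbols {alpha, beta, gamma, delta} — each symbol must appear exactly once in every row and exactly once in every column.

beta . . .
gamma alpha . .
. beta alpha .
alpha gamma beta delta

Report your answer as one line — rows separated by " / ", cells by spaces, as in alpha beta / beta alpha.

(r1,c2) = delta
(r1,c3) = gamma
(r1,c4) = alpha
(r2,c3) = delta
(r2,c4) = beta
(r3,c1) = delta
(r3,c4) = gamma

beta delta gamma alpha / gamma alpha delta beta / delta beta alpha gamma / alpha gamma beta delta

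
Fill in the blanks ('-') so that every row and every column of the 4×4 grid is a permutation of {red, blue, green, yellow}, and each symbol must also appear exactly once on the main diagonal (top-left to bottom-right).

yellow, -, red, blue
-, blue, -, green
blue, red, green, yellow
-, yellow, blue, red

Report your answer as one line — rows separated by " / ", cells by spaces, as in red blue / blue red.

yellow green red blue / red blue yellow green / blue red green yellow / green yellow blue red

row 1 has {red,blue,yellow}; column 2 has {red,blue,yellow} — only green is left for (r1,c2).
row 2 has {blue,green}; column 1 has {blue,yellow} — only red is left for (r2,c1).
row 2 has {red,blue,green}; column 3 has {red,blue,green} — only yellow is left for (r2,c3).
row 4 has {red,blue,yellow}; column 1 has {red,blue,yellow} — only green is left for (r4,c1).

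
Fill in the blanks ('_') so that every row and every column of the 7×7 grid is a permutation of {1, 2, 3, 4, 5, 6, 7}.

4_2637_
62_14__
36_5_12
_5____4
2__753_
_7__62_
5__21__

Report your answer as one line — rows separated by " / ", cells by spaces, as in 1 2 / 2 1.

4 1 2 6 3 7 5 / 6 2 3 1 4 5 7 / 3 6 4 5 7 1 2 / 7 5 1 3 2 6 4 / 2 4 6 7 5 3 1 / 1 7 5 4 6 2 3 / 5 3 7 2 1 4 6

Cell (r1,c2): row 1 has {2,3,4,6,7}; column 2 has {2,5,6,7} → 1.
Cell (r1,c7): row 1 has {1,2,3,4,6,7}; column 7 has {2,4} → 5.
Cell (r2,c6): row 2 has {1,2,4,6}; column 6 has {1,2,3,7} → 5.
Cell (r3,c5): row 3 has {1,2,3,5,6}; column 5 has {1,3,4,5,6} → 7.
Cell (r4,c4): row 4 has {4,5}; column 4 has {1,2,5,6,7} → 3.
Cell (r4,c5): row 4 has {3,4,5}; column 5 has {1,3,4,5,6,7} → 2.
Cell (r4,c6): row 4 has {2,3,4,5}; column 6 has {1,2,3,5,7} → 6.
Cell (r5,c2): row 5 has {2,3,5,7}; column 2 has {1,2,5,6,7} → 4.
Cell (r6,c1): row 6 has {2,6,7}; column 1 has {2,3,4,5,6} → 1.
Cell (r6,c4): row 6 has {1,2,6,7}; column 4 has {1,2,3,5,6,7} → 4.
Cell (r6,c7): row 6 has {1,2,4,6,7}; column 7 has {2,4,5} → 3.
Cell (r7,c2): row 7 has {1,2,5}; column 2 has {1,2,4,5,6,7} → 3.
Cell (r7,c6): row 7 has {1,2,3,5}; column 6 has {1,2,3,5,6,7} → 4.
Cell (r2,c7): row 2 has {1,2,4,5,6}; column 7 has {2,3,4,5} → 7.
Cell (r3,c3): row 3 has {1,2,3,5,6,7}; column 3 has {2} → 4.
Cell (r4,c1): row 4 has {2,3,4,5,6}; column 1 has {1,2,3,4,5,6} → 7.
Cell (r4,c3): row 4 has {2,3,4,5,6,7}; column 3 has {2,4} → 1.
Cell (r5,c3): row 5 has {2,3,4,5,7}; column 3 has {1,2,4} → 6.
Cell (r5,c7): row 5 has {2,3,4,5,6,7}; column 7 has {2,3,4,5,7} → 1.
Cell (r6,c3): row 6 has {1,2,3,4,6,7}; column 3 has {1,2,4,6} → 5.
Cell (r7,c3): row 7 has {1,2,3,4,5}; column 3 has {1,2,4,5,6} → 7.
Cell (r7,c7): row 7 has {1,2,3,4,5,7}; column 7 has {1,2,3,4,5,7} → 6.
Cell (r2,c3): row 2 has {1,2,4,5,6,7}; column 3 has {1,2,4,5,6,7} → 3.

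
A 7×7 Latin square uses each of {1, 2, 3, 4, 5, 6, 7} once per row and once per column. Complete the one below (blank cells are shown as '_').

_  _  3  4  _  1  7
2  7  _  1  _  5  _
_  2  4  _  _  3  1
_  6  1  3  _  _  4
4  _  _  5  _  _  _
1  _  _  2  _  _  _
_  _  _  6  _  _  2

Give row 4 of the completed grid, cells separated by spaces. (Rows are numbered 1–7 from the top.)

7 6 1 3 5 2 4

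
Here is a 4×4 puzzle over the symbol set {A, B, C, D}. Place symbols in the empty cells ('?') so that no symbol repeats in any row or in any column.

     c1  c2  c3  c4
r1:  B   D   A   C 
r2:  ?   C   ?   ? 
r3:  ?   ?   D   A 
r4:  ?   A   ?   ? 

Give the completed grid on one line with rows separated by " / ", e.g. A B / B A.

B D A C / A C B D / C B D A / D A C B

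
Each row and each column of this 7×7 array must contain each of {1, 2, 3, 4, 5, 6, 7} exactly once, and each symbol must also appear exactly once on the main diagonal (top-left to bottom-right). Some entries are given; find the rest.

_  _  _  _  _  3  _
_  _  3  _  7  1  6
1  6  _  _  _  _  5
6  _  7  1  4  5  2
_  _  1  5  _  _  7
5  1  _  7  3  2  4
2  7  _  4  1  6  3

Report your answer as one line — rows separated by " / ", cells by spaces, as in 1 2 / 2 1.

7 4 2 6 5 3 1 / 4 5 3 2 7 1 6 / 1 6 4 3 2 7 5 / 6 3 7 1 4 5 2 / 3 2 1 5 6 4 7 / 5 1 6 7 3 2 4 / 2 7 5 4 1 6 3

(r1,c7) = 1
(r2,c1) = 4
(r2,c2) = 5
(r2,c4) = 2
(r3,c3) = 4
(r3,c4) = 3
(r3,c5) = 2
(r3,c6) = 7
(r4,c2) = 3
(r5,c1) = 3
(r5,c5) = 6
(r5,c6) = 4
(r6,c3) = 6
(r7,c3) = 5
(r1,c1) = 7
(r1,c3) = 2
(r1,c4) = 6
(r1,c5) = 5
(r5,c2) = 2
(r1,c2) = 4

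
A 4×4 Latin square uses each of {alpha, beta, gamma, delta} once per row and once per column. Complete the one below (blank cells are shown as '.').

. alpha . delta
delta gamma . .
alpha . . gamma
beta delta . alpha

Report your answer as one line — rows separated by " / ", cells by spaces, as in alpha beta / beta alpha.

gamma alpha beta delta / delta gamma alpha beta / alpha beta delta gamma / beta delta gamma alpha

(r1,c1) = gamma
(r1,c3) = beta
(r2,c3) = alpha
(r2,c4) = beta
(r3,c2) = beta
(r3,c3) = delta
(r4,c3) = gamma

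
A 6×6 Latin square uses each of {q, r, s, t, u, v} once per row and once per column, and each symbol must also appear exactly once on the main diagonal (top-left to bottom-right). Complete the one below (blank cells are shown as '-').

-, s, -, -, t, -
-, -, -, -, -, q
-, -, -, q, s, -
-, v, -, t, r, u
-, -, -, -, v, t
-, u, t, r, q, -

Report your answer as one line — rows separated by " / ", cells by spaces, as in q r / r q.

q s v u t r / t r s v u q / r t u q s v / s v q t r u / u q r s v t / v u t r q s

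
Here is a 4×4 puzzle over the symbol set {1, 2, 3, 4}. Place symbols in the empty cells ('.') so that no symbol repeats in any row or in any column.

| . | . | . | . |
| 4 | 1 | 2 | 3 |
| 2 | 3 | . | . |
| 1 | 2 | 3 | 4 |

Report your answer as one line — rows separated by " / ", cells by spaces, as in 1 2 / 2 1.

(r1,c1) = 3
(r1,c2) = 4
(r1,c3) = 1
(r1,c4) = 2
(r3,c3) = 4
(r3,c4) = 1

3 4 1 2 / 4 1 2 3 / 2 3 4 1 / 1 2 3 4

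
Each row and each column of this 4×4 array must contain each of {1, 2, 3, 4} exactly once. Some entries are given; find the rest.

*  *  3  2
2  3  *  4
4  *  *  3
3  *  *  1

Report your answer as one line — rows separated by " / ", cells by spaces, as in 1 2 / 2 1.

(r1,c1): row 1 has {2,3}; column 1 has {2,3,4}, so it must be 1.
(r1,c2): row 1 has {1,2,3}; column 2 has {3}, so it must be 4.
(r2,c3): row 2 has {2,3,4}; column 3 has {3}, so it must be 1.
(r3,c3): row 3 has {3,4}; column 3 has {1,3}, so it must be 2.
(r4,c2): row 4 has {1,3}; column 2 has {3,4}, so it must be 2.
(r4,c3): row 4 has {1,2,3}; column 3 has {1,2,3}, so it must be 4.
(r3,c2): row 3 has {2,3,4}; column 2 has {2,3,4}, so it must be 1.

1 4 3 2 / 2 3 1 4 / 4 1 2 3 / 3 2 4 1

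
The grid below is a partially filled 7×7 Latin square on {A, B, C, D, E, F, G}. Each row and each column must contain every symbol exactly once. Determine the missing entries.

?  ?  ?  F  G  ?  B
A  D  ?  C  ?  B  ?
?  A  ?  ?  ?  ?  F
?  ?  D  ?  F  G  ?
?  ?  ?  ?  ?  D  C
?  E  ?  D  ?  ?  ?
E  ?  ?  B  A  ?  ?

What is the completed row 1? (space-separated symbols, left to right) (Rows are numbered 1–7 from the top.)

Cell (r1,c2): row 1 has {B,F,G}; column 2 has {A,D,E} → C.
Cell (r2,c5): row 2 has {A,B,C,D}; column 5 has {A,F,G} → E.
Cell (r2,c7): row 2 has {A,B,C,D,E}; column 7 has {B,C,F} → G.
Cell (r4,c2): row 4 has {D,F,G}; column 2 has {A,C,D,E} → B.
Cell (r5,c5): row 5 has {C,D}; column 5 has {A,E,F,G} → B.
Cell (r6,c5): row 6 has {D,E}; column 5 has {A,B,E,F,G} → C.
Cell (r6,c7): row 6 has {C,D,E}; column 7 has {B,C,F,G} → A.
Cell (r7,c7): row 7 has {A,B,E}; column 7 has {A,B,C,F,G} → D.
Cell (r1,c1): row 1 has {B,C,F,G}; column 1 has {A,E} → D.
Cell (r2,c3): row 2 has {A,B,C,D,E,G}; column 3 has {D} → F.
Cell (r3,c5): row 3 has {A,F}; column 5 has {A,B,C,E,F,G} → D.
Cell (r4,c1): row 4 has {B,D,F,G}; column 1 has {A,D,E} → C.
Cell (r4,c7): row 4 has {B,C,D,F,G}; column 7 has {A,B,C,D,F,G} → E.
Cell (r6,c6): row 6 has {A,C,D,E}; column 6 has {B,D,G} → F.
Cell (r7,c6): row 7 has {A,B,D,E}; column 6 has {B,D,F,G} → C.
Cell (r3,c6): row 3 has {A,D,F}; column 6 has {B,C,D,F,G} → E.
Cell (r4,c4): row 4 has {B,C,D,E,F,G}; column 4 has {B,C,D,F} → A.
Cell (r7,c3): row 7 has {A,B,C,D,E}; column 3 has {D,F} → G.
Cell (r1,c6): row 1 has {B,C,D,F,G}; column 6 has {B,C,D,E,F,G} → A.
Cell (r3,c4): row 3 has {A,D,E,F}; column 4 has {A,B,C,D,F} → G.
Cell (r5,c4): row 5 has {B,C,D}; column 4 has {A,B,C,D,F,G} → E.
Cell (r6,c3): row 6 has {A,C,D,E,F}; column 3 has {D,F,G} → B.
Cell (r7,c2): row 7 has {A,B,C,D,E,G}; column 2 has {A,B,C,D,E} → F.
Cell (r1,c3): row 1 has {A,B,C,D,F,G}; column 3 has {B,D,F,G} → E.

D C E F G A B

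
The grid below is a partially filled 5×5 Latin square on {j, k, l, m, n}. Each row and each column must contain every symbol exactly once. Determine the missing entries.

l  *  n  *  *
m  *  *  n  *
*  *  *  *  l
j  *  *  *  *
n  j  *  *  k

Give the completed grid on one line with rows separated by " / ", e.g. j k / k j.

l k n j m / m l k n j / k n j m l / j m l k n / n j m l k

(r2,c5) = j
(r3,c1) = k
(r1,c5) = m
(r4,c5) = n
(r1,c2) = k
(r1,c4) = j
(r2,c2) = l
(r2,c3) = k
(r3,c4) = m
(r4,c2) = m
(r4,c3) = l
(r4,c4) = k
(r5,c3) = m
(r5,c4) = l
(r3,c2) = n
(r3,c3) = j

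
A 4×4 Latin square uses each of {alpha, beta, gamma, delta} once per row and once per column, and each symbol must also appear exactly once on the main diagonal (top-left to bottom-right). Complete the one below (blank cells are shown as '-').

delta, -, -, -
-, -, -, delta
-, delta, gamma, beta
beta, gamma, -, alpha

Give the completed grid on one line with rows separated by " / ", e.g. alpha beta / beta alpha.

delta alpha beta gamma / gamma beta alpha delta / alpha delta gamma beta / beta gamma delta alpha

(r1,c4): row 1 has {delta}; column 4 has {alpha,beta,delta}, so it must be gamma.
(r2,c2): row 2 has {delta}; column 2 has {gamma,delta}; the diagonal has {alpha,gamma,delta}, so it must be beta.
(r2,c3): row 2 has {beta,delta}; column 3 has {gamma}, so it must be alpha.
(r3,c1): row 3 has {beta,gamma,delta}; column 1 has {beta,delta}, so it must be alpha.
(r4,c3): row 4 has {alpha,beta,gamma}; column 3 has {alpha,gamma}, so it must be delta.
(r1,c2): row 1 has {gamma,delta}; column 2 has {beta,gamma,delta}, so it must be alpha.
(r1,c3): row 1 has {alpha,gamma,delta}; column 3 has {alpha,gamma,delta}, so it must be beta.
(r2,c1): row 2 has {alpha,beta,delta}; column 1 has {alpha,beta,delta}, so it must be gamma.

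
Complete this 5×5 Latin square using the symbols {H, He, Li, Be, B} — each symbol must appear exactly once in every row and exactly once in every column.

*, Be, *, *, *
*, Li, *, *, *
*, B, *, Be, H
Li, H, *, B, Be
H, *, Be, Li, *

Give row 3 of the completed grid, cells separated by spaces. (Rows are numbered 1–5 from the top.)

He B Li Be H

(r3,c1) = He
(r3,c3) = Li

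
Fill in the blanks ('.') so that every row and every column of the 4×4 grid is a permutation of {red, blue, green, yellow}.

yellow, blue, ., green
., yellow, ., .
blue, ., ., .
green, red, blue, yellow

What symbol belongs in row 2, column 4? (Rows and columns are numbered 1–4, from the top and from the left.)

blue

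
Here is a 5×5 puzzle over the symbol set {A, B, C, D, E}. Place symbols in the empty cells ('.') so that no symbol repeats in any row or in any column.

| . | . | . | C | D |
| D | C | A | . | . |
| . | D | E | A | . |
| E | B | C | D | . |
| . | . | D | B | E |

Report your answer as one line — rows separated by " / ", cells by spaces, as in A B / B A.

A E B C D / D C A E B / B D E A C / E B C D A / C A D B E

(r1,c3) = B
(r2,c4) = E
(r2,c5) = B
(r3,c5) = C
(r4,c5) = A
(r5,c2) = A
(r1,c1) = A
(r1,c2) = E
(r3,c1) = B
(r5,c1) = C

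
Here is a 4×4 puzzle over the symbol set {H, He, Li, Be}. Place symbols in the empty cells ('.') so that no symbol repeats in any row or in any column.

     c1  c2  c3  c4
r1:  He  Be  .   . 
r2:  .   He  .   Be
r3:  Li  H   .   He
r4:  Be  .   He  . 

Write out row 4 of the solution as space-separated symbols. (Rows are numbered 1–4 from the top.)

(r2,c1) = H
(r2,c3) = Li
(r3,c3) = Be
(r4,c2) = Li
(r4,c4) = H

Be Li He H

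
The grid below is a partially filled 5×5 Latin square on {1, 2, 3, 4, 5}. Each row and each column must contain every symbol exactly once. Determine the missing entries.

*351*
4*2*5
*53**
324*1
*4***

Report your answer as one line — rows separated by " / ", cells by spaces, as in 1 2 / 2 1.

2 3 5 1 4 / 4 1 2 3 5 / 1 5 3 4 2 / 3 2 4 5 1 / 5 4 1 2 3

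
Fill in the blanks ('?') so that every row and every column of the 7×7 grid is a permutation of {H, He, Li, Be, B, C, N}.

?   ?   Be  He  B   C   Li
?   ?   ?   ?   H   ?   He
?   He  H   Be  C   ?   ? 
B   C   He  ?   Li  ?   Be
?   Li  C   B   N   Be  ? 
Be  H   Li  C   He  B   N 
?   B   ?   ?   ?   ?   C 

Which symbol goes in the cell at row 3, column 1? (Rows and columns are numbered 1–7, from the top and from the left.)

(r1,c2) = N
(r2,c2) = Be
(r3,c7) = B
(r5,c7) = H
(r7,c3) = N
(r7,c5) = Be
(r1,c1) = H
(r2,c3) = B
(r5,c1) = He
(r7,c1) = Li
(r7,c4) = H
(r7,c6) = He
(r3,c1) = N

N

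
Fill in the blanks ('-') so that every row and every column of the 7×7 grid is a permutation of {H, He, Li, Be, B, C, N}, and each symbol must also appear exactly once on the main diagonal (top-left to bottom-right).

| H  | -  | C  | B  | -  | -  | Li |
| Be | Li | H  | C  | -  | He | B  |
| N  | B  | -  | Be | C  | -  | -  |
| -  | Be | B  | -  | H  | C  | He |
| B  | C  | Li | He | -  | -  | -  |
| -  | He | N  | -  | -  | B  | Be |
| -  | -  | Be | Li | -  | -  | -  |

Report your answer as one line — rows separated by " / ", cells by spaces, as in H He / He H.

At row 1, column 2: row 1 has {H,Li,B,C}; column 2 has {He,Li,Be,B,C}; that leaves N.
At row 1, column 6: row 1 has {H,Li,B,C,N}; column 6 has {He,B,C}; that leaves Be.
At row 2, column 5: row 2 has {H,He,Li,Be,B,C}; column 5 has {H,C}; that leaves N.
At row 3, column 3: row 3 has {Be,B,C,N}; column 3 has {H,Li,Be,B,C,N}; the diagonal has {H,Li,B}; that leaves He.
At row 3, column 7: row 3 has {He,Be,B,C,N}; column 7 has {He,Li,Be,B}; that leaves H.
At row 4, column 1: row 4 has {H,He,Be,B,C}; column 1 has {H,Be,B,N}; that leaves Li.
At row 4, column 4: row 4 has {H,He,Li,Be,B,C}; column 4 has {He,Li,Be,B,C}; the diagonal has {H,He,Li,B}; that leaves N.
At row 5, column 5: row 5 has {He,Li,B,C}; column 5 has {H,C,N}; the diagonal has {H,He,Li,B,N}; that leaves Be.
At row 5, column 7: row 5 has {He,Li,Be,B,C}; column 7 has {H,He,Li,Be,B}; that leaves N.
At row 6, column 1: row 6 has {He,Be,B,N}; column 1 has {H,Li,Be,B,N}; that leaves C.
At row 6, column 4: row 6 has {He,Be,B,C,N}; column 4 has {He,Li,Be,B,C,N}; that leaves H.
At row 6, column 5: row 6 has {H,He,Be,B,C,N}; column 5 has {H,Be,C,N}; that leaves Li.
At row 7, column 1: row 7 has {Li,Be}; column 1 has {H,Li,Be,B,C,N}; that leaves He.
At row 7, column 2: row 7 has {He,Li,Be}; column 2 has {He,Li,Be,B,C,N}; that leaves H.
At row 7, column 5: row 7 has {H,He,Li,Be}; column 5 has {H,Li,Be,C,N}; that leaves B.
At row 7, column 6: row 7 has {H,He,Li,Be,B}; column 6 has {He,Be,B,C}; that leaves N.
At row 7, column 7: row 7 has {H,He,Li,Be,B,N}; column 7 has {H,He,Li,Be,B,N}; the diagonal has {H,He,Li,Be,B,N}; that leaves C.
At row 1, column 5: row 1 has {H,Li,Be,B,C,N}; column 5 has {H,Li,Be,B,C,N}; that leaves He.
At row 3, column 6: row 3 has {H,He,Be,B,C,N}; column 6 has {He,Be,B,C,N}; that leaves Li.
At row 5, column 6: row 5 has {He,Li,Be,B,C,N}; column 6 has {He,Li,Be,B,C,N}; that leaves H.

H N C B He Be Li / Be Li H C N He B / N B He Be C Li H / Li Be B N H C He / B C Li He Be H N / C He N H Li B Be / He H Be Li B N C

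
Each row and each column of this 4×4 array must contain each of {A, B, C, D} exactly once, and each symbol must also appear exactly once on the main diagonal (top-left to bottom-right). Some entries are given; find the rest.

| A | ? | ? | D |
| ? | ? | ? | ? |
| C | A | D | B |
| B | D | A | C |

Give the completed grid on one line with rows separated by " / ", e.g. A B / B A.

A C B D / D B C A / C A D B / B D A C

row 2 is empty so far; column 1 has {A,B,C} — only D is left for (r2,c1).
row 2 has {D}; column 2 has {A,D}; the diagonal has {A,C,D} — only B is left for (r2,c2).
row 2 has {B,D}; column 3 has {A,D} — only C is left for (r2,c3).
row 2 has {B,C,D}; column 4 has {B,C,D} — only A is left for (r2,c4).
row 1 has {A,D}; column 2 has {A,B,D} — only C is left for (r1,c2).
row 1 has {A,C,D}; column 3 has {A,C,D} — only B is left for (r1,c3).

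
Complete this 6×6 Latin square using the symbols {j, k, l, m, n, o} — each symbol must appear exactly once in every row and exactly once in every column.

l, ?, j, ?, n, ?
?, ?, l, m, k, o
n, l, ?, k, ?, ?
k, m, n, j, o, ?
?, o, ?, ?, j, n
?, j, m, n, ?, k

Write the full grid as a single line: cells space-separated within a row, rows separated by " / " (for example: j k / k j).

row 1 has {j,l,n}; column 2 has {j,l,m,o} — only k is left for (r1,c2).
row 1 has {j,k,l,n}; column 4 has {j,k,m,n} — only o is left for (r1,c4).
row 1 has {j,k,l,n,o}; column 6 has {k,n,o} — only m is left for (r1,c6).
row 2 has {k,l,m,o}; column 1 has {k,l,n} — only j is left for (r2,c1).
row 2 has {j,k,l,m,o}; column 2 has {j,k,l,m,o} — only n is left for (r2,c2).
row 3 has {k,l,n}; column 3 has {j,l,m,n} — only o is left for (r3,c3).
row 3 has {k,l,n,o}; column 5 has {j,k,n,o} — only m is left for (r3,c5).
row 3 has {k,l,m,n,o}; column 6 has {k,m,n,o} — only j is left for (r3,c6).
row 4 has {j,k,m,n,o}; column 6 has {j,k,m,n,o} — only l is left for (r4,c6).
row 5 has {j,n,o}; column 1 has {j,k,l,n} — only m is left for (r5,c1).
row 5 has {j,m,n,o}; column 3 has {j,l,m,n,o} — only k is left for (r5,c3).
row 5 has {j,k,m,n,o}; column 4 has {j,k,m,n,o} — only l is left for (r5,c4).
row 6 has {j,k,m,n}; column 1 has {j,k,l,m,n} — only o is left for (r6,c1).
row 6 has {j,k,m,n,o}; column 5 has {j,k,m,n,o} — only l is left for (r6,c5).

l k j o n m / j n l m k o / n l o k m j / k m n j o l / m o k l j n / o j m n l k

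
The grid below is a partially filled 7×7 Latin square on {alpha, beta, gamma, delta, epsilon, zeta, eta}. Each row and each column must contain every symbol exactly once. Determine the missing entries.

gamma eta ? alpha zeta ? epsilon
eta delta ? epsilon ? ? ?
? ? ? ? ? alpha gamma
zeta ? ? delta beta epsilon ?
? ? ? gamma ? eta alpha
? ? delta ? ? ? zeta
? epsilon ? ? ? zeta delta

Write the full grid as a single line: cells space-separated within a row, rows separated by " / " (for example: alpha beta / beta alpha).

(r1,c3) = beta
(r1,c6) = delta
(r2,c7) = beta
(r4,c7) = eta
(r2,c6) = gamma
(r6,c6) = beta
(r2,c5) = alpha
(r6,c4) = eta
(r7,c4) = beta
(r2,c3) = zeta
(r3,c4) = zeta
(r5,c3) = epsilon
(r5,c5) = delta
(r7,c1) = alpha
(r3,c2) = beta
(r3,c3) = eta
(r3,c5) = epsilon
(r5,c1) = beta
(r5,c2) = zeta
(r6,c1) = epsilon
(r6,c5) = gamma
(r7,c3) = gamma
(r7,c5) = eta
(r3,c1) = delta
(r4,c3) = alpha
(r6,c2) = alpha
(r4,c2) = gamma

gamma eta beta alpha zeta delta epsilon / eta delta zeta epsilon alpha gamma beta / delta beta eta zeta epsilon alpha gamma / zeta gamma alpha delta beta epsilon eta / beta zeta epsilon gamma delta eta alpha / epsilon alpha delta eta gamma beta zeta / alpha epsilon gamma beta eta zeta delta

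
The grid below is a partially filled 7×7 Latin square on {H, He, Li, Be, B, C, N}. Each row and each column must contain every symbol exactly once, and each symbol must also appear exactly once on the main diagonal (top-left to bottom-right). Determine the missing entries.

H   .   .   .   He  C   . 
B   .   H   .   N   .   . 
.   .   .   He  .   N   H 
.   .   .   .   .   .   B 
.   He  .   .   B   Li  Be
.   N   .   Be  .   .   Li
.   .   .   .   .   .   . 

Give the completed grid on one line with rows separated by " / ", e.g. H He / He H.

H Be Li B He C N / B Li H C N Be He / Li B Be He C N H / Be C He N Li H B / N He C H B Li Be / C N B Be H He Li / He H N Li Be B C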